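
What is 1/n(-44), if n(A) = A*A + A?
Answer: 1/1892 ≈ 0.00052854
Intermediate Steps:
n(A) = A + A**2 (n(A) = A**2 + A = A + A**2)
1/n(-44) = 1/(-44*(1 - 44)) = 1/(-44*(-43)) = 1/1892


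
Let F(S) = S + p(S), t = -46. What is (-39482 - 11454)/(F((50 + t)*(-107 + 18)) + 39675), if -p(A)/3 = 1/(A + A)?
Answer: -36266432/27995131 ≈ -1.2955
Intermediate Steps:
p(A) = -3/(2*A) (p(A) = -3/(A + A) = -3*1/(2*A) = -3/(2*A))
F(S) = S - 3/(2*S)
(-39482 - 11454)/(F((50 + t)*(-107 + 18)) + 39675) = (-39482 - 11454)/(((50 - 46)*(-107 + 18) - 3*1/((-107 + 18)*(50 - 46))/2) + 39675) = -50936/((4*(-89) - 3/(2*(4*(-89)))) + 39675) = -50936/((-356 - 3/2/(-356)) + 39675) = -50936/((-356 - 3/2*(-1/356)) + 39675) = -50936/((-356 + 3/712) + 39675) = -50936/(-253469/712 + 39675) = -50936/27995131/712 = -50936*712/27995131 = -36266432/27995131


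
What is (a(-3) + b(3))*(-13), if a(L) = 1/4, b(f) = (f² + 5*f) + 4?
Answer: -1469/4 ≈ -367.25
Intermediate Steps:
b(f) = 4 + f² + 5*f
a(L) = ¼
(a(-3) + b(3))*(-13) = (¼ + (4 + 3² + 5*3))*(-13) = (¼ + (4 + 9 + 15))*(-13) = (¼ + 28)*(-13) = (113/4)*(-13) = -1469/4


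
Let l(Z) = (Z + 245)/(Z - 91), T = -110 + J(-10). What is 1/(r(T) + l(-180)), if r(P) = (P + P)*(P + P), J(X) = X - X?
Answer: 271/13116335 ≈ 2.0661e-5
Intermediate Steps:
J(X) = 0
T = -110 (T = -110 + 0 = -110)
l(Z) = (245 + Z)/(-91 + Z)
r(P) = 4*P**2 (r(P) = (2*P)*(2*P) = 4*P**2)
1/(r(T) + l(-180)) = 1/(4*(-110)**2 + (245 - 180)/(-91 - 180)) = 1/(4*12100 + 65/(-271)) = 1/(48400 - 1/271*65) = 1/(48400 - 65/271) = 1/(13116335/271) = 271/13116335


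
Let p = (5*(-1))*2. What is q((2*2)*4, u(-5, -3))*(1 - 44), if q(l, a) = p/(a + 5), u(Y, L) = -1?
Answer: 215/2 ≈ 107.50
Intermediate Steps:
p = -10 (p = -5*2 = -10)
q(l, a) = -10/(5 + a) (q(l, a) = -10/(a + 5) = -10/(5 + a))
q((2*2)*4, u(-5, -3))*(1 - 44) = (-10/(5 - 1))*(1 - 44) = -10/4*(-43) = -10*¼*(-43) = -5/2*(-43) = 215/2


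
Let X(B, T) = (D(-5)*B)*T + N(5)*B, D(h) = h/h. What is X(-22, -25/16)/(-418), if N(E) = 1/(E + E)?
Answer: -117/1520 ≈ -0.076974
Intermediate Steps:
N(E) = 1/(2*E)
D(h) = 1
X(B, T) = B/10 + B*T (X(B, T) = (1*B)*T + ((1/2)/5)*B = B*T + ((1/2)*(1/5))*B = B*T + B/10 = B/10 + B*T)
X(-22, -25/16)/(-418) = -22*(1/10 - 25/16)/(-418) = -22*(1/10 - 25*1/16)*(-1/418) = -22*(1/10 - 25/16)*(-1/418) = -22*(-117/80)*(-1/418) = (1287/40)*(-1/418) = -117/1520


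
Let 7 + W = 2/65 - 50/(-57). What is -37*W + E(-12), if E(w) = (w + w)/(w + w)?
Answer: 838832/3705 ≈ 226.41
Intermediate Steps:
E(w) = 1 (E(w) = (2*w)/((2*w)) = (2*w)*(1/(2*w)) = 1)
W = -22571/3705 (W = -7 + (2/65 - 50/(-57)) = -7 + (2*(1/65) - 50*(-1/57)) = -7 + (2/65 + 50/57) = -7 + 3364/3705 = -22571/3705 ≈ -6.0920)
-37*W + E(-12) = -37*(-22571/3705) + 1 = 835127/3705 + 1 = 838832/3705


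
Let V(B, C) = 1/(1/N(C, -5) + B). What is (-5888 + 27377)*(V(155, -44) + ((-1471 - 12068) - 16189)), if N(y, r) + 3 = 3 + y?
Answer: -1452048891644/2273 ≈ -6.3882e+8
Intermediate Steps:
N(y, r) = y (N(y, r) = -3 + (3 + y) = y)
V(B, C) = 1/(B + 1/C) (V(B, C) = 1/(1/C + B) = 1/(B + 1/C))
(-5888 + 27377)*(V(155, -44) + ((-1471 - 12068) - 16189)) = (-5888 + 27377)*(-44/(1 + 155*(-44)) + ((-1471 - 12068) - 16189)) = 21489*(-44/(1 - 6820) + (-13539 - 16189)) = 21489*(-44/(-6819) - 29728) = 21489*(-44*(-1/6819) - 29728) = 21489*(44/6819 - 29728) = 21489*(-202715188/6819) = -1452048891644/2273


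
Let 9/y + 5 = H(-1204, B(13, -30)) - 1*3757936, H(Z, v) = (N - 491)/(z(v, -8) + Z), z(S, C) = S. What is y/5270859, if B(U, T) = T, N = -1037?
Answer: -617/1357919007695283 ≈ -4.5437e-13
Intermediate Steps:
H(Z, v) = -1528/(Z + v) (H(Z, v) = (-1037 - 491)/(v + Z) = -1528/(Z + v))
y = -5553/2318648833 (y = 9/(-5 + (-1528/(-1204 - 30) - 1*3757936)) = 9/(-5 + (-1528/(-1234) - 3757936)) = 9/(-5 + (-1528*(-1/1234) - 3757936)) = 9/(-5 + (764/617 - 3757936)) = 9/(-5 - 2318645748/617) = 9/(-2318648833/617) = 9*(-617/2318648833) = -5553/2318648833 ≈ -2.3949e-6)
y/5270859 = -5553/2318648833/5270859 = -5553/2318648833*1/5270859 = -617/1357919007695283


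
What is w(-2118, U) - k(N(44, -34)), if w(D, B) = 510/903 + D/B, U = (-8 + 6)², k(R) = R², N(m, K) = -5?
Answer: -333469/602 ≈ -553.94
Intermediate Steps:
U = 4 (U = (-2)² = 4)
w(D, B) = 170/301 + D/B (w(D, B) = 510*(1/903) + D/B = 170/301 + D/B)
w(-2118, U) - k(N(44, -34)) = (170/301 - 2118/4) - 1*(-5)² = (170/301 - 2118*¼) - 1*25 = (170/301 - 1059/2) - 25 = -318419/602 - 25 = -333469/602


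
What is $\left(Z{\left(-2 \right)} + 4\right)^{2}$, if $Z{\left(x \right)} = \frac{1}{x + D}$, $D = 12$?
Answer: $\frac{1681}{100} \approx 16.81$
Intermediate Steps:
$Z{\left(x \right)} = \frac{1}{12 + x}$ ($Z{\left(x \right)} = \frac{1}{x + 12} = \frac{1}{12 + x}$)
$\left(Z{\left(-2 \right)} + 4\right)^{2} = \left(\frac{1}{12 - 2} + 4\right)^{2} = \left(\frac{1}{10} + 4\right)^{2} = \left(\frac{41}{10}\right)^{2} = \frac{1681}{100}$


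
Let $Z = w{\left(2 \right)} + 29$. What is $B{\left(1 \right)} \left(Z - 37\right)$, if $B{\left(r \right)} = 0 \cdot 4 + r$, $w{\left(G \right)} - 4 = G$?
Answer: $-2$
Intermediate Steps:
$w{\left(G \right)} = 4 + G$
$B{\left(r \right)} = r$ ($B{\left(r \right)} = 0 + r = r$)
$Z = 35$ ($Z = \left(4 + 2\right) + 29 = 6 + 29 = 35$)
$B{\left(1 \right)} \left(Z - 37\right) = 1 \left(35 - 37\right) = 1 \left(-2\right) = -2$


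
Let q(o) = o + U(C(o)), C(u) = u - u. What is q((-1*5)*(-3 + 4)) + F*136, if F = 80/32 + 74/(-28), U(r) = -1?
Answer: -178/7 ≈ -25.429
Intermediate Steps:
C(u) = 0
F = -⅐ (F = 80*(1/32) + 74*(-1/28) = 5/2 - 37/14 = -⅐ ≈ -0.14286)
q(o) = -1 + o (q(o) = o - 1 = -1 + o)
q((-1*5)*(-3 + 4)) + F*136 = (-1 + (-1*5)*(-3 + 4)) - ⅐*136 = (-1 - 5*1) - 136/7 = (-1 - 5) - 136/7 = -6 - 136/7 = -178/7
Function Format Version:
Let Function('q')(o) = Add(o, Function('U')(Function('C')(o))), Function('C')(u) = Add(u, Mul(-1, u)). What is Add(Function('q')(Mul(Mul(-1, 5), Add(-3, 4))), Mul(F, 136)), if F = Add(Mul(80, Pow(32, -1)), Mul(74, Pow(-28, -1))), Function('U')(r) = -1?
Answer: Rational(-178, 7) ≈ -25.429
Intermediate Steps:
Function('C')(u) = 0
F = Rational(-1, 7) (F = Add(Mul(80, Rational(1, 32)), Mul(74, Rational(-1, 28))) = Add(Rational(5, 2), Rational(-37, 14)) = Rational(-1, 7) ≈ -0.14286)
Function('q')(o) = Add(-1, o) (Function('q')(o) = Add(o, -1) = Add(-1, o))
Add(Function('q')(Mul(Mul(-1, 5), Add(-3, 4))), Mul(F, 136)) = Add(Add(-1, Mul(Mul(-1, 5), Add(-3, 4))), Mul(Rational(-1, 7), 136)) = Add(Add(-1, Mul(-5, 1)), Rational(-136, 7)) = Add(Add(-1, -5), Rational(-136, 7)) = Add(-6, Rational(-136, 7)) = Rational(-178, 7)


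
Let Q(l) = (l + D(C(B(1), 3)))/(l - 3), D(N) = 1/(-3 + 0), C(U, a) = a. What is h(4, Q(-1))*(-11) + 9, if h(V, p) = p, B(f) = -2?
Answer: 16/3 ≈ 5.3333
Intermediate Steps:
D(N) = -⅓ (D(N) = 1/(-3) = -⅓)
Q(l) = (-⅓ + l)/(-3 + l) (Q(l) = (l - ⅓)/(l - 3) = (-⅓ + l)/(-3 + l))
h(4, Q(-1))*(-11) + 9 = ((-⅓ - 1)/(-3 - 1))*(-11) + 9 = (-4/3/(-4))*(-11) + 9 = -¼*(-4/3)*(-11) + 9 = (⅓)*(-11) + 9 = -11/3 + 9 = 16/3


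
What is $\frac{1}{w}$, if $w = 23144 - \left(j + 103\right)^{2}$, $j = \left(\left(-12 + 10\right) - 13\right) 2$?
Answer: $\frac{1}{17815} \approx 5.6132 \cdot 10^{-5}$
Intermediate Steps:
$j = -30$ ($j = \left(-2 - 13\right) 2 = \left(-15\right) 2 = -30$)
$w = 17815$ ($w = 23144 - \left(-30 + 103\right)^{2} = 23144 - 73^{2} = 23144 - 5329 = 17815$)
$\frac{1}{w} = \frac{1}{17815}$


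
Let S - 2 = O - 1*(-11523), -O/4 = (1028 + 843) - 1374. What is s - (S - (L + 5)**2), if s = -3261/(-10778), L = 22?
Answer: -94929363/10778 ≈ -8807.7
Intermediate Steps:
s = 3261/10778 (s = -3261*(-1/10778) = 3261/10778 ≈ 0.30256)
O = -1988 (O = -4*((1028 + 843) - 1374) = -4*(1871 - 1374) = -4*497 = -1988)
S = 9537 (S = 2 + (-1988 - 1*(-11523)) = 2 + (-1988 + 11523) = 2 + 9535 = 9537)
s - (S - (L + 5)**2) = 3261/10778 - (9537 - (22 + 5)**2) = 3261/10778 - (9537 - 1*27**2) = 3261/10778 - (9537 - 1*729) = 3261/10778 - (9537 - 729) = 3261/10778 - 1*8808 = 3261/10778 - 8808 = -94929363/10778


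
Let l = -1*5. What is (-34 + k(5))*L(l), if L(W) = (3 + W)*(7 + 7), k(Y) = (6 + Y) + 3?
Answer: 560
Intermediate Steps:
l = -5
k(Y) = 9 + Y
L(W) = 42 + 14*W (L(W) = (3 + W)*14 = 42 + 14*W)
(-34 + k(5))*L(l) = (-34 + (9 + 5))*(42 + 14*(-5)) = (-34 + 14)*(42 - 70) = -20*(-28) = 560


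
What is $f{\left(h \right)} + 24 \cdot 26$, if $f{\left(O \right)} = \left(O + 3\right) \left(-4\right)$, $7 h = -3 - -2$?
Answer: $\frac{4288}{7} \approx 612.57$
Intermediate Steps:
$h = - \frac{1}{7}$ ($h = \frac{-3 - -2}{7} = \frac{-3 + 2}{7} = \frac{1}{7} \left(-1\right) = - \frac{1}{7} \approx -0.14286$)
$f{\left(O \right)} = -12 - 4 O$ ($f{\left(O \right)} = \left(3 + O\right) \left(-4\right) = -12 - 4 O$)
$f{\left(h \right)} + 24 \cdot 26 = \left(-12 - - \frac{4}{7}\right) + 24 \cdot 26 = \left(-12 + \frac{4}{7}\right) + 624 = - \frac{80}{7} + 624 = \frac{4288}{7}$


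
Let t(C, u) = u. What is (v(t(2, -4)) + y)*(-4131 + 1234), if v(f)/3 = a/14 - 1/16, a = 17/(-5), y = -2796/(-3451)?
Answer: 84676413/276080 ≈ 306.71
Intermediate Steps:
y = 2796/3451 (y = -2796*(-1/3451) = 2796/3451 ≈ 0.81020)
a = -17/5 (a = 17*(-⅕) = -17/5 ≈ -3.4000)
v(f) = -513/560 (v(f) = 3*(-17/5/14 - 1/16) = 3*(-17/5*1/14 - 1*1/16) = 3*(-17/70 - 1/16) = 3*(-171/560) = -513/560)
(v(t(2, -4)) + y)*(-4131 + 1234) = (-513/560 + 2796/3451)*(-4131 + 1234) = -29229/276080*(-2897) = 84676413/276080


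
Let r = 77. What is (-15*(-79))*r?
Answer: 91245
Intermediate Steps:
(-15*(-79))*r = -15*(-79)*77 = 1185*77 = 91245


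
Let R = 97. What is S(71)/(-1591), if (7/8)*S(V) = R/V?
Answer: -776/790727 ≈ -0.00098138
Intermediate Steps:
S(V) = 776/(7*V) (S(V) = 8*(97/V)/7 = 776/(7*V))
S(71)/(-1591) = ((776/7)/71)/(-1591) = ((776/7)*(1/71))*(-1/1591) = (776/497)*(-1/1591) = -776/790727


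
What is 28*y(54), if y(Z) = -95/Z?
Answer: -1330/27 ≈ -49.259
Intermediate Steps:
28*y(54) = 28*(-95/54) = -1330/27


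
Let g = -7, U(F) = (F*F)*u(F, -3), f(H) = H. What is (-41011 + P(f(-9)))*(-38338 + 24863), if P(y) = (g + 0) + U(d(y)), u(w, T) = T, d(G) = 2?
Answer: 552879250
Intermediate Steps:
U(F) = -3*F² (U(F) = (F*F)*(-3) = F²*(-3) = -3*F²)
P(y) = -19 (P(y) = (-7 + 0) - 3*2² = -7 - 3*4 = -7 - 12 = -19)
(-41011 + P(f(-9)))*(-38338 + 24863) = (-41011 - 19)*(-38338 + 24863) = -41030*(-13475) = 552879250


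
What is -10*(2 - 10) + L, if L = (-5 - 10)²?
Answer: 305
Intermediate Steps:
L = 225 (L = (-15)² = 225)
-10*(2 - 10) + L = -10*(2 - 10) + 225 = -10*(-8) + 225 = 80 + 225 = 305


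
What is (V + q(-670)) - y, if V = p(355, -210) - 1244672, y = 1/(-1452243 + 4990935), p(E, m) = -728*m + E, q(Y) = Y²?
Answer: -2273740541605/3538692 ≈ -6.4254e+5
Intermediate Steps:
p(E, m) = E - 728*m
y = 1/3538692 ≈ 2.8259e-7
V = -1091437 (V = (355 - 728*(-210)) - 1244672 = (355 + 152880) - 1244672 = 153235 - 1244672 = -1091437)
(V + q(-670)) - y = (-1091437 + (-670)²) - 1*1/3538692 = (-1091437 + 448900) - 1/3538692 = -642537 - 1/3538692 = -2273740541605/3538692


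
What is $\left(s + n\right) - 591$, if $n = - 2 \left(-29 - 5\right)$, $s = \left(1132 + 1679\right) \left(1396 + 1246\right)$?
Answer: $7426139$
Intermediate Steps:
$s = 7426662$ ($s = 2811 \cdot 2642 = 7426662$)
$n = 68$ ($n = \left(-2\right) \left(-34\right) = 68$)
$\left(s + n\right) - 591 = \left(7426662 + 68\right) - 591 = 7426730 - 591 = 7426139$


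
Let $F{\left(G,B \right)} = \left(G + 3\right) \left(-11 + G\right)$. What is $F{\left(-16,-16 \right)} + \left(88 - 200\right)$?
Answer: $239$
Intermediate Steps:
$F{\left(G,B \right)} = \left(-11 + G\right) \left(3 + G\right)$ ($F{\left(G,B \right)} = \left(3 + G\right) \left(-11 + G\right) = \left(-11 + G\right) \left(3 + G\right)$)
$F{\left(-16,-16 \right)} + \left(88 - 200\right) = \left(-33 + \left(-16\right)^{2} - -128\right) + \left(88 - 200\right) = \left(-33 + 256 + 128\right) + \left(88 - 200\right) = 351 - 112 = 239$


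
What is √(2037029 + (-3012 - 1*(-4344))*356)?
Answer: √2511221 ≈ 1584.7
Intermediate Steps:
√(2037029 + (-3012 - 1*(-4344))*356) = √(2037029 + (-3012 + 4344)*356) = √(2037029 + 1332*356) = √(2037029 + 474192) = √2511221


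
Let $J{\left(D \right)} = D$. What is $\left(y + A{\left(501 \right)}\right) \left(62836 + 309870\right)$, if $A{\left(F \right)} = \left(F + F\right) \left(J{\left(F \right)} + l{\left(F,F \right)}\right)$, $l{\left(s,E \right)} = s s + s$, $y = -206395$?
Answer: $94033951523366$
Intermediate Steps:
$l{\left(s,E \right)} = s + s^{2}$ ($l{\left(s,E \right)} = s^{2} + s = s + s^{2}$)
$A{\left(F \right)} = 2 F \left(F + F \left(1 + F\right)\right)$ ($A{\left(F \right)} = \left(F + F\right) \left(F + F \left(1 + F\right)\right) = 2 F \left(F + F \left(1 + F\right)\right)$)
$\left(y + A{\left(501 \right)}\right) \left(62836 + 309870\right) = \left(-206395 + 2 \cdot 501^{2} \left(2 + 501\right)\right) \left(62836 + 309870\right) = \left(-206395 + 2 \cdot 251001 \cdot 503\right) 372706 = \left(-206395 + 252507006\right) 372706 = 252300611 \cdot 372706 = 94033951523366$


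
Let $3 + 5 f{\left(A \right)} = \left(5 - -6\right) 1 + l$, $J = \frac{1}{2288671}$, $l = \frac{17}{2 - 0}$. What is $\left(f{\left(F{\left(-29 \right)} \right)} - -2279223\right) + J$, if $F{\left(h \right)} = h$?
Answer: $\frac{52163991352483}{22886710} \approx 2.2792 \cdot 10^{6}$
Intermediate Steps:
$l = \frac{17}{2}$ ($l = \frac{17}{2 + 0} = \frac{17}{2} \approx 8.5$)
$J = \frac{1}{2288671} \approx 4.3693 \cdot 10^{-7}$
$f{\left(A \right)} = \frac{33}{10}$ ($f{\left(A \right)} = - \frac{3}{5} + \frac{\left(5 - -6\right) 1 + \frac{17}{2}}{5} = - \frac{3}{5} + \frac{\left(5 + 6\right) 1 + \frac{17}{2}}{5} = - \frac{3}{5} + \frac{11 \cdot 1 + \frac{17}{2}}{5} = - \frac{3}{5} + \frac{11 + \frac{17}{2}}{5} = - \frac{3}{5} + \frac{1}{5} \cdot \frac{39}{2} = - \frac{3}{5} + \frac{39}{10} = \frac{33}{10}$)
$\left(f{\left(F{\left(-29 \right)} \right)} - -2279223\right) + J = \left(\frac{33}{10} - -2279223\right) + \frac{1}{2288671} = \left(\frac{33}{10} + 2279223\right) + \frac{1}{2288671} = \frac{22792263}{10} + \frac{1}{2288671} = \frac{52163991352483}{22886710}$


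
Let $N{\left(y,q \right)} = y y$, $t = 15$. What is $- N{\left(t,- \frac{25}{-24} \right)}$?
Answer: $-225$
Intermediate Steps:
$N{\left(y,q \right)} = y^{2}$
$- N{\left(t,- \frac{25}{-24} \right)} = - 15^{2} = \left(-1\right) 225 = -225$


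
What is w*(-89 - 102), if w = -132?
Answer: 25212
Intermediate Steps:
w*(-89 - 102) = -132*(-89 - 102) = -132*(-191) = 25212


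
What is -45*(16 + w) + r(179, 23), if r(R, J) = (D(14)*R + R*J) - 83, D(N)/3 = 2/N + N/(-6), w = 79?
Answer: -9921/7 ≈ -1417.3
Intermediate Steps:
D(N) = 6/N - N/2 (D(N) = 3*(2/N + N/(-6)) = 3*(2/N + N*(-1/6)) = 3*(2/N - N/6) = 6/N - N/2)
r(R, J) = -83 - 46*R/7 + J*R (r(R, J) = ((6/14 - 1/2*14)*R + R*J) - 83 = ((6*(1/14) - 7)*R + J*R) - 83 = ((3/7 - 7)*R + J*R) - 83 = (-46*R/7 + J*R) - 83 = -83 - 46*R/7 + J*R)
-45*(16 + w) + r(179, 23) = -45*(16 + 79) + (-83 - 46/7*179 + 23*179) = -45*95 + (-83 - 8234/7 + 4117) = -4275 + 20004/7 = -9921/7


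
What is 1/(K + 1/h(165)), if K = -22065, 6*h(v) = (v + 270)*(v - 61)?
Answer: -7540/166370099 ≈ -4.5321e-5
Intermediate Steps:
h(v) = (-61 + v)*(270 + v)/6 (h(v) = ((v + 270)*(v - 61))/6 = ((270 + v)*(-61 + v))/6 = ((-61 + v)*(270 + v))/6 = (-61 + v)*(270 + v)/6)
1/(K + 1/h(165)) = 1/(-22065 + 1/(-2745 + (⅙)*165² + (209/6)*165)) = 1/(-22065 + 1/(-2745 + (⅙)*27225 + 11495/2)) = 1/(-22065 + 1/(-2745 + 9075/2 + 11495/2)) = 1/(-22065 + 1/7540) = 1/(-166370099/7540) = -7540/166370099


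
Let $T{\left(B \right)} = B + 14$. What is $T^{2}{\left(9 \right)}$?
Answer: $529$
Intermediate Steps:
$T{\left(B \right)} = 14 + B$
$T^{2}{\left(9 \right)} = \left(14 + 9\right)^{2} = 23^{2} = 529$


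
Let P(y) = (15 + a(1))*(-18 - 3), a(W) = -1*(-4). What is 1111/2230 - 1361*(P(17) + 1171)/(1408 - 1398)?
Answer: -46860641/446 ≈ -1.0507e+5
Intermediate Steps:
a(W) = 4
P(y) = -399 (P(y) = (15 + 4)*(-18 - 3) = 19*(-21) = -399)
1111/2230 - 1361*(P(17) + 1171)/(1408 - 1398) = 1111/2230 - 1361*(-399 + 1171)/(1408 - 1398) = 1111*(1/2230) - 1361/(10/772) = 1111/2230 - 1361/(10*(1/772)) = 1111/2230 - 1361/5/386 = 1111/2230 - 1361*386/5 = 1111/2230 - 525346/5 = -46860641/446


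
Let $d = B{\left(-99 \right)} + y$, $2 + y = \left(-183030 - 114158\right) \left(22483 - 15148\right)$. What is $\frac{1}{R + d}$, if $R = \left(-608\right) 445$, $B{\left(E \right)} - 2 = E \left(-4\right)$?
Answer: $- \frac{1}{2180144144} \approx -4.5869 \cdot 10^{-10}$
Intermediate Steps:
$B{\left(E \right)} = 2 - 4 E$ ($B{\left(E \right)} = 2 + E \left(-4\right) = 2 - 4 E$)
$y = -2179873982$ ($y = -2 + \left(-183030 - 114158\right) \left(22483 - 15148\right) = -2 - 2179873980 = -2179873982$)
$d = -2179873584$ ($d = \left(2 - -396\right) - 2179873982 = \left(2 + 396\right) - 2179873982 = 398 - 2179873982 = -2179873584$)
$R = -270560$
$\frac{1}{R + d} = \frac{1}{-270560 - 2179873584} = \frac{1}{-2180144144} = - \frac{1}{2180144144}$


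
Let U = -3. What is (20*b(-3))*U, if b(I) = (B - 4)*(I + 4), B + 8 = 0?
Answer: 720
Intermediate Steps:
B = -8 (B = -8 + 0 = -8)
b(I) = -48 - 12*I (b(I) = (-8 - 4)*(I + 4) = -12*(4 + I) = -48 - 12*I)
(20*b(-3))*U = (20*(-48 - 12*(-3)))*(-3) = (20*(-48 + 36))*(-3) = (20*(-12))*(-3) = -240*(-3) = 720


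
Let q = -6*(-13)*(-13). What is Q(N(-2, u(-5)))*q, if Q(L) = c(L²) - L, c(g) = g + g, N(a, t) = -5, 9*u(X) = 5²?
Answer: -55770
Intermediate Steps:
u(X) = 25/9 (u(X) = (⅑)*5² = (⅑)*25 = 25/9)
c(g) = 2*g
Q(L) = -L + 2*L² (Q(L) = 2*L² - L = -L + 2*L²)
q = -1014 (q = 78*(-13) = -1014)
Q(N(-2, u(-5)))*q = -5*(-1 + 2*(-5))*(-1014) = -5*(-1 - 10)*(-1014) = -5*(-11)*(-1014) = 55*(-1014) = -55770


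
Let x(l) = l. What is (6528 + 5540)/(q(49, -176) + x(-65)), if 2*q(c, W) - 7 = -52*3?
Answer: -24136/279 ≈ -86.509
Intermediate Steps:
q(c, W) = -149/2 (q(c, W) = 7/2 + (-52*3)/2 = 7/2 + (1/2)*(-156) = 7/2 - 78 = -149/2)
(6528 + 5540)/(q(49, -176) + x(-65)) = (6528 + 5540)/(-149/2 - 65) = 12068/(-279/2) = 12068*(-2/279) = -24136/279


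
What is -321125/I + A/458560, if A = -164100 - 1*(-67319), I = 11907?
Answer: -21201064481/780010560 ≈ -27.180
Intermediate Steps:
A = -96781 (A = -164100 + 67319 = -96781)
-321125/I + A/458560 = -321125/11907 - 96781/458560 = -321125*1/11907 - 96781*1/458560 = -45875/1701 - 96781/458560 = -21201064481/780010560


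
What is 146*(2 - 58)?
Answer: -8176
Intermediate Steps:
146*(2 - 58) = 146*(-56) = -8176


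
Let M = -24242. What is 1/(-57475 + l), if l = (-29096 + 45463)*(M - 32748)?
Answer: -1/932812805 ≈ -1.0720e-9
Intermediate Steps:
l = -932755330 (l = (-29096 + 45463)*(-24242 - 32748) = 16367*(-56990) = -932755330)
1/(-57475 + l) = 1/(-57475 - 932755330) = 1/(-932812805) = -1/932812805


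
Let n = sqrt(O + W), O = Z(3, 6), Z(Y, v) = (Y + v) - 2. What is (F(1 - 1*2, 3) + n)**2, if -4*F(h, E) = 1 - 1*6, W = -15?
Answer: -103/16 + 5*I*sqrt(2) ≈ -6.4375 + 7.0711*I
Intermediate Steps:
Z(Y, v) = -2 + Y + v
O = 7 (O = -2 + 3 + 6 = 7)
n = 2*I*sqrt(2) (n = sqrt(7 - 15) = sqrt(-8) = 2*I*sqrt(2) ≈ 2.8284*I)
F(h, E) = 5/4 (F(h, E) = -(1 - 1*6)/4 = -(1 - 6)/4 = -1/4*(-5) = 5/4)
(F(1 - 1*2, 3) + n)**2 = (5/4 + 2*I*sqrt(2))**2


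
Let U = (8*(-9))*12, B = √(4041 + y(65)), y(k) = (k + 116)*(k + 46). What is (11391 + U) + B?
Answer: 10527 + 2*√6033 ≈ 10682.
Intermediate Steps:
y(k) = (46 + k)*(116 + k) (y(k) = (116 + k)*(46 + k) = (46 + k)*(116 + k))
B = 2*√6033 (B = √(4041 + (5336 + 65² + 162*65)) = √(4041 + (5336 + 4225 + 10530)) = √(4041 + 20091) = √24132 = 2*√6033 ≈ 155.34)
U = -864 (U = -72*12 = -864)
(11391 + U) + B = (11391 - 864) + 2*√6033 = 10527 + 2*√6033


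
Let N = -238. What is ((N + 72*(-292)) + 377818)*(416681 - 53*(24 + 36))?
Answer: 147436262556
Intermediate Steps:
((N + 72*(-292)) + 377818)*(416681 - 53*(24 + 36)) = ((-238 + 72*(-292)) + 377818)*(416681 - 53*(24 + 36)) = ((-238 - 21024) + 377818)*(416681 - 53*60) = (-21262 + 377818)*(416681 - 3180) = 356556*413501 = 147436262556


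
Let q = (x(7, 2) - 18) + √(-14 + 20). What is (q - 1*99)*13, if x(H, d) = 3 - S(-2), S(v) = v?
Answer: -1456 + 13*√6 ≈ -1424.2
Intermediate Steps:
x(H, d) = 5 (x(H, d) = 3 - 1*(-2) = 3 + 2 = 5)
q = -13 + √6 (q = (5 - 18) + √(-14 + 20) = -13 + √6 ≈ -10.551)
(q - 1*99)*13 = ((-13 + √6) - 1*99)*13 = ((-13 + √6) - 99)*13 = (-112 + √6)*13 = -1456 + 13*√6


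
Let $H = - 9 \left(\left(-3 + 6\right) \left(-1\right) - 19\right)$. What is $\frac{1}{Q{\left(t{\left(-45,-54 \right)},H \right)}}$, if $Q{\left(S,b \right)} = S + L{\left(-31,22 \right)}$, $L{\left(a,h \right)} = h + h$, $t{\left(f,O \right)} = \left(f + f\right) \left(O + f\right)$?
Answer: $\frac{1}{8954} \approx 0.00011168$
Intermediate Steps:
$t{\left(f,O \right)} = 2 f \left(O + f\right)$
$L{\left(a,h \right)} = 2 h$
$H = 198$ ($H = - 9 \left(3 \left(-1\right) - 19\right) = - 9 \left(-3 - 19\right) = \left(-9\right) \left(-22\right) = 198$)
$Q{\left(S,b \right)} = 44 + S$ ($Q{\left(S,b \right)} = S + 2 \cdot 22 = S + 44 = 44 + S$)
$\frac{1}{Q{\left(t{\left(-45,-54 \right)},H \right)}} = \frac{1}{44 + 2 \left(-45\right) \left(-54 - 45\right)} = \frac{1}{44 + 2 \left(-45\right) \left(-99\right)} = \frac{1}{44 + 8910} = \frac{1}{8954}$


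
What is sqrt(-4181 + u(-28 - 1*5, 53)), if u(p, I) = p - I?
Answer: I*sqrt(4267) ≈ 65.322*I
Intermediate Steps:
sqrt(-4181 + u(-28 - 1*5, 53)) = sqrt(-4181 + ((-28 - 1*5) - 1*53)) = sqrt(-4181 + ((-28 - 5) - 53)) = sqrt(-4181 + (-33 - 53)) = sqrt(-4181 - 86) = sqrt(-4267) = I*sqrt(4267)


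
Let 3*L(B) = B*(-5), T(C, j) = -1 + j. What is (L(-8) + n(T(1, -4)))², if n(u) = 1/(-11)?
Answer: 190969/1089 ≈ 175.36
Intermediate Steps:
L(B) = -5*B/3 (L(B) = (B*(-5))/3 = (-5*B)/3 = -5*B/3)
n(u) = -1/11
(L(-8) + n(T(1, -4)))² = (-5/3*(-8) - 1/11)² = (40/3 - 1/11)² = (437/33)² = 190969/1089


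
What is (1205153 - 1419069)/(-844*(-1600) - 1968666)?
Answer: 106958/309133 ≈ 0.34599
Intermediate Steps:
(1205153 - 1419069)/(-844*(-1600) - 1968666) = -213916/(1350400 - 1968666) = -213916/(-618266) = -213916*(-1/618266) = 106958/309133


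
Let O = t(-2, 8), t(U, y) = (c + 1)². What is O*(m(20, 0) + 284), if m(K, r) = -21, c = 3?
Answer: 4208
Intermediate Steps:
t(U, y) = 16 (t(U, y) = (3 + 1)² = 4² = 16)
O = 16
O*(m(20, 0) + 284) = 16*(-21 + 284) = 16*263 = 4208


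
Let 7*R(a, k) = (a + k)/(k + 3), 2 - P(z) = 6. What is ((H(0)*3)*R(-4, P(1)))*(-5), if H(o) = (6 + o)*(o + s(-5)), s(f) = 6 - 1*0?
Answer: -4320/7 ≈ -617.14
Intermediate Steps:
s(f) = 6 (s(f) = 6 + 0 = 6)
P(z) = -4 (P(z) = 2 - 1*6 = 2 - 6 = -4)
H(o) = (6 + o)² (H(o) = (6 + o)*(o + 6) = (6 + o)*(6 + o) = (6 + o)²)
R(a, k) = (a + k)/(7*(3 + k)) (R(a, k) = ((a + k)/(k + 3))/7 = ((a + k)/(3 + k))/7 = (a + k)/(7*(3 + k)))
((H(0)*3)*R(-4, P(1)))*(-5) = (((36 + 0² + 12*0)*3)*((-4 - 4)/(7*(3 - 4))))*(-5) = (((36 + 0 + 0)*3)*((⅐)*(-8)/(-1)))*(-5) = ((36*3)*((⅐)*(-1)*(-8)))*(-5) = (108*(8/7))*(-5) = (864/7)*(-5) = -4320/7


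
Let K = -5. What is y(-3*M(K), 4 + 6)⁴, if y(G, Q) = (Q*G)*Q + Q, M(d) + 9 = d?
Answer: 314143720810000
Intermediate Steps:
M(d) = -9 + d
y(G, Q) = Q + G*Q² (y(G, Q) = (G*Q)*Q + Q = G*Q² + Q = Q + G*Q²)
y(-3*M(K), 4 + 6)⁴ = ((4 + 6)*(1 + (-3*(-9 - 5))*(4 + 6)))⁴ = (10*(1 - 3*(-14)*10))⁴ = (10*(1 + 42*10))⁴ = (10*(1 + 420))⁴ = (10*421)⁴ = 4210⁴ = 314143720810000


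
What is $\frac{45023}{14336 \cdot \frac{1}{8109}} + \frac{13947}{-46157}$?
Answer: $\frac{16851328744407}{661706752} \approx 25466.0$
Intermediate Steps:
$\frac{45023}{14336 \cdot \frac{1}{8109}} + \frac{13947}{-46157} = \frac{45023}{14336 \cdot \frac{1}{8109}} + 13947 \left(- \frac{1}{46157}\right) = \frac{45023}{\frac{14336}{8109}} - \frac{13947}{46157} = 45023 \cdot \frac{8109}{14336} - \frac{13947}{46157} = \frac{365091507}{14336} - \frac{13947}{46157} = \frac{16851328744407}{661706752}$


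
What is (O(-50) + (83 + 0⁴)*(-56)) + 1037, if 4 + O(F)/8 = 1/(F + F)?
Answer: -91077/25 ≈ -3643.1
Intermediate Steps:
O(F) = -32 + 4/F (O(F) = -32 + 8/(F + F) = -32 + 8/((2*F)) = -32 + 8*(1/(2*F)) = -32 + 4/F)
(O(-50) + (83 + 0⁴)*(-56)) + 1037 = ((-32 + 4/(-50)) + (83 + 0⁴)*(-56)) + 1037 = ((-32 + 4*(-1/50)) + (83 + 0)*(-56)) + 1037 = ((-32 - 2/25) + 83*(-56)) + 1037 = (-802/25 - 4648) + 1037 = -117002/25 + 1037 = -91077/25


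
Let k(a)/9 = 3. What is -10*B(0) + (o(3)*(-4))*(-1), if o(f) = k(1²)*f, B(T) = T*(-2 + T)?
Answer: 324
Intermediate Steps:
k(a) = 27 (k(a) = 9*3 = 27)
o(f) = 27*f
-10*B(0) + (o(3)*(-4))*(-1) = -0*(-2 + 0) + ((27*3)*(-4))*(-1) = -0*(-2) + (81*(-4))*(-1) = -10*0 - 324*(-1) = 0 + 324 = 324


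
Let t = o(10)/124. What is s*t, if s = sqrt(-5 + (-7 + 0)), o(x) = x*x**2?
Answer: 500*I*sqrt(3)/31 ≈ 27.936*I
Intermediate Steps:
o(x) = x**3
s = 2*I*sqrt(3) (s = sqrt(-5 - 7) = sqrt(-12) = 2*I*sqrt(3) ≈ 3.4641*I)
t = 250/31 (t = 10**3/124 = 1000*(1/124) = 250/31 ≈ 8.0645)
s*t = (2*I*sqrt(3))*(250/31) = 500*I*sqrt(3)/31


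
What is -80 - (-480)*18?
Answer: 8560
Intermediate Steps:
-80 - (-480)*18 = -80 - 96*(-90) = -80 + 8640 = 8560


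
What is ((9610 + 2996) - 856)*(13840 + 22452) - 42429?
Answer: 426388571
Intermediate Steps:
((9610 + 2996) - 856)*(13840 + 22452) - 42429 = (12606 - 856)*36292 - 42429 = 11750*36292 - 42429 = 426431000 - 42429 = 426388571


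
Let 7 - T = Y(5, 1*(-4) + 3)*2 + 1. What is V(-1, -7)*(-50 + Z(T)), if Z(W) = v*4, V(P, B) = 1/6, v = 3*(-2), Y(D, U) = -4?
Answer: -37/3 ≈ -12.333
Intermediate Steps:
v = -6
V(P, B) = ⅙
T = 14 (T = 7 - (-4*2 + 1) = 7 - (-8 + 1) = 7 - 1*(-7) = 7 + 7 = 14)
Z(W) = -24 (Z(W) = -6*4 = -24)
V(-1, -7)*(-50 + Z(T)) = (-50 - 24)/6 = (⅙)*(-74) = -37/3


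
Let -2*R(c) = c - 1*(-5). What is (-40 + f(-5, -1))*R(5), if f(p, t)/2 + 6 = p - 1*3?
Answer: 340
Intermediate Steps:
R(c) = -5/2 - c/2 (R(c) = -(c - 1*(-5))/2 = -(c + 5)/2 = -(5 + c)/2 = -5/2 - c/2)
f(p, t) = -18 + 2*p (f(p, t) = -12 + 2*(p - 1*3) = -12 + 2*(p - 3) = -12 + 2*(-3 + p) = -12 + (-6 + 2*p) = -18 + 2*p)
(-40 + f(-5, -1))*R(5) = (-40 + (-18 + 2*(-5)))*(-5/2 - ½*5) = (-40 + (-18 - 10))*(-5/2 - 5/2) = (-40 - 28)*(-5) = -68*(-5) = 340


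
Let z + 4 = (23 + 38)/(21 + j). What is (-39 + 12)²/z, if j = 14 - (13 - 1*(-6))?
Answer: -3888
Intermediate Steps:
j = -5 (j = 14 - (13 + 6) = 14 - 1*19 = 14 - 19 = -5)
z = -3/16 (z = -4 + (23 + 38)/(21 - 5) = -4 + 61/16 = -3/16 ≈ -0.18750)
(-39 + 12)²/z = (-39 + 12)²/(-3/16) = (-27)²*(-16/3) = 729*(-16/3) = -3888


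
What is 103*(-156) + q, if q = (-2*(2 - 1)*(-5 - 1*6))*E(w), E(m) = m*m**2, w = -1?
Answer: -16090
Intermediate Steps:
E(m) = m**3
q = -22 (q = -2*(2 - 1)*(-5 - 1*6)*(-1)**3 = -2*(-5 - 6)*(-1) = -2*(-11)*(-1) = 22*(-1) = -22)
103*(-156) + q = 103*(-156) - 22 = -16068 - 22 = -16090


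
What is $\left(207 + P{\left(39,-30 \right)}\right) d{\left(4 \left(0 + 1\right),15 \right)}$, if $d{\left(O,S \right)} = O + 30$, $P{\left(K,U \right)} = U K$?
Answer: $-32742$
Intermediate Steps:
$P{\left(K,U \right)} = K U$
$d{\left(O,S \right)} = 30 + O$
$\left(207 + P{\left(39,-30 \right)}\right) d{\left(4 \left(0 + 1\right),15 \right)} = \left(207 + 39 \left(-30\right)\right) \left(30 + 4 \left(0 + 1\right)\right) = \left(207 - 1170\right) \left(30 + 4 \cdot 1\right) = - 963 \left(30 + 4\right) = \left(-963\right) 34 = -32742$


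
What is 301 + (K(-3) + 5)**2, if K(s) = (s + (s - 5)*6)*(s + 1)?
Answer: 11750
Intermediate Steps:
K(s) = (1 + s)*(-30 + 7*s) (K(s) = (s + (-5 + s)*6)*(1 + s) = (s + (-30 + 6*s))*(1 + s) = (-30 + 7*s)*(1 + s) = (1 + s)*(-30 + 7*s))
301 + (K(-3) + 5)**2 = 301 + ((-30 - 23*(-3) + 7*(-3)**2) + 5)**2 = 301 + ((-30 + 69 + 7*9) + 5)**2 = 301 + ((-30 + 69 + 63) + 5)**2 = 301 + (102 + 5)**2 = 301 + 107**2 = 301 + 11449 = 11750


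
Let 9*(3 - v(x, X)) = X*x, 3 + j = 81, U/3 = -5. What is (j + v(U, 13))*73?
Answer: 22484/3 ≈ 7494.7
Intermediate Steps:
U = -15 (U = 3*(-5) = -15)
j = 78 (j = -3 + 81 = 78)
v(x, X) = 3 - X*x/9
(j + v(U, 13))*73 = (78 + (3 - ⅑*13*(-15)))*73 = (78 + (3 + 65/3))*73 = (78 + 74/3)*73 = (308/3)*73 = 22484/3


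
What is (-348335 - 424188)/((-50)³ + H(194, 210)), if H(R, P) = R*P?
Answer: 772523/84260 ≈ 9.1683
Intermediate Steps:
H(R, P) = P*R
(-348335 - 424188)/((-50)³ + H(194, 210)) = (-348335 - 424188)/((-50)³ + 210*194) = -772523/(-125000 + 40740) = -772523/(-84260) = -772523*(-1/84260) = 772523/84260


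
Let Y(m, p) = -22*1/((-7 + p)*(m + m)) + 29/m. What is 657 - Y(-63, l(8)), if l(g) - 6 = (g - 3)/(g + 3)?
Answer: 248641/378 ≈ 657.78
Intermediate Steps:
l(g) = 6 + (-3 + g)/(3 + g) (l(g) = 6 + (g - 3)/(g + 3) = 6 + (-3 + g)/(3 + g))
Y(m, p) = 29/m - 11/(m*(-7 + p)) (Y(m, p) = -22*1/(2*m*(-7 + p)) + 29/m = -11/(m*(-7 + p)) + 29/m = 29/m - 11/(m*(-7 + p)))
657 - Y(-63, l(8)) = 657 - (-214 + 29*((15 + 7*8)/(3 + 8)))/((-63)*(-7 + (15 + 7*8)/(3 + 8))) = 657 - (-1)*(-214 + 29*((15 + 56)/11))/(63*(-7 + (15 + 56)/11)) = 657 - (-1)*(-214 + 29*((1/11)*71))/(63*(-7 + (1/11)*71)) = 657 - (-1)*(-214 + 29*(71/11))/(63*(-7 + 71/11)) = 657 - (-1)*(-214 + 2059/11)/(63*(-6/11)) = 657 - (-1)*(-11)*(-295)/(63*6*11) = 657 - 1*(-295/378) = 657 + 295/378 = 248641/378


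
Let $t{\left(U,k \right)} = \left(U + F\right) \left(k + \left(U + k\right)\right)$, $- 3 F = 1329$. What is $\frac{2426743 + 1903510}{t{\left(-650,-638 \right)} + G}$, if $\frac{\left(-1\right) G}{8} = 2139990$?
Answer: $- \frac{4330253}{15014802} \approx -0.2884$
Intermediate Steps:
$G = -17119920$ ($G = \left(-8\right) 2139990 = -17119920$)
$F = -443$ ($F = \left(- \frac{1}{3}\right) 1329 = -443$)
$t{\left(U,k \right)} = \left(-443 + U\right) \left(U + 2 k\right)$ ($t{\left(U,k \right)} = \left(U - 443\right) \left(k + \left(U + k\right)\right) = \left(-443 + U\right) \left(U + 2 k\right)$)
$\frac{2426743 + 1903510}{t{\left(-650,-638 \right)} + G} = \frac{2426743 + 1903510}{\left(\left(-650\right)^{2} - -565268 - -287950 + 2 \left(-650\right) \left(-638\right)\right) - 17119920} = \frac{4330253}{\left(422500 + 565268 + 287950 + 829400\right) - 17119920} = \frac{4330253}{2105118 - 17119920} = \frac{4330253}{-15014802} = 4330253 \left(- \frac{1}{15014802}\right) = - \frac{4330253}{15014802}$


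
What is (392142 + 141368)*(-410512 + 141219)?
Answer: -143670508430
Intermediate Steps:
(392142 + 141368)*(-410512 + 141219) = 533510*(-269293) = -143670508430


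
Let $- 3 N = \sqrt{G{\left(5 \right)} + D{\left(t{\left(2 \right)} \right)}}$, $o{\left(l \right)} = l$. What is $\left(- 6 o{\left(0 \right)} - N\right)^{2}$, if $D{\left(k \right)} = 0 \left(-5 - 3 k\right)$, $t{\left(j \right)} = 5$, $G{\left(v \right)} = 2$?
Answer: $\frac{2}{9} \approx 0.22222$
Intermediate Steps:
$D{\left(k \right)} = 0$
$N = - \frac{\sqrt{2}}{3}$ ($N = - \frac{\sqrt{2 + 0}}{3} = - \frac{\sqrt{2}}{3} \approx -0.4714$)
$\left(- 6 o{\left(0 \right)} - N\right)^{2} = \left(\left(-6\right) 0 - - \frac{\sqrt{2}}{3}\right)^{2} = \left(0 + \frac{\sqrt{2}}{3}\right)^{2} = \left(\frac{\sqrt{2}}{3}\right)^{2} = \frac{2}{9}$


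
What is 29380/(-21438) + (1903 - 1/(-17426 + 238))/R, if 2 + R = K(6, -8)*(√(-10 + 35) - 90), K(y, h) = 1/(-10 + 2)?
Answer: 232285007300/1059369489 ≈ 219.27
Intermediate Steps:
K(y, h) = -⅛ (K(y, h) = 1/(-8) = -⅛)
R = 69/8 (R = -2 - (√(-10 + 35) - 90)/8 = -2 - (√25 - 90)/8 = -2 - (5 - 90)/8 = -2 - ⅛*(-85) = -2 + 85/8 = 69/8 ≈ 8.6250)
29380/(-21438) + (1903 - 1/(-17426 + 238))/R = 29380/(-21438) + (1903 - 1/(-17426 + 238))/(69/8) = 29380*(-1/21438) + (1903 - 1/(-17188))*(8/69) = -14690/10719 + (1903 - 1*(-1/17188))*(8/69) = -14690/10719 + (1903 + 1/17188)*(8/69) = -14690/10719 + (32708765/17188)*(8/69) = -14690/10719 + 65417530/296493 = 232285007300/1059369489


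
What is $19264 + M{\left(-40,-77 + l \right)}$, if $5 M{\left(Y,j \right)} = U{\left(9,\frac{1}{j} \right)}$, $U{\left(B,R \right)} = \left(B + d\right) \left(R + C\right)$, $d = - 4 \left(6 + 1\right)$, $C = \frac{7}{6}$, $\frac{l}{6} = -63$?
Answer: $\frac{262893199}{13650} \approx 19260.0$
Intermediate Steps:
$l = -378$ ($l = 6 \left(-63\right) = -378$)
$C = \frac{7}{6}$ ($C = 7 \cdot \frac{1}{6} = \frac{7}{6} \approx 1.1667$)
$d = -28$ ($d = \left(-4\right) 7 = -28$)
$U{\left(B,R \right)} = \left(-28 + B\right) \left(\frac{7}{6} + R\right)$ ($U{\left(B,R \right)} = \left(B - 28\right) \left(R + \frac{7}{6}\right) = \left(-28 + B\right) \left(\frac{7}{6} + R\right)$)
$M{\left(Y,j \right)} = - \frac{133}{30} - \frac{19}{5 j}$ ($M{\left(Y,j \right)} = \frac{- \frac{98}{3} - \frac{28}{j} + \frac{7}{6} \cdot 9 + \frac{9}{j}}{5} = \frac{- \frac{98}{3} - \frac{28}{j} + \frac{21}{2} + \frac{9}{j}}{5} = \frac{- \frac{133}{6} - \frac{19}{j}}{5} = - \frac{133}{30} - \frac{19}{5 j}$)
$19264 + M{\left(-40,-77 + l \right)} = 19264 + \frac{19 \left(-6 - 7 \left(-77 - 378\right)\right)}{30 \left(-77 - 378\right)} = 19264 + \frac{19 \left(-6 - -3185\right)}{30 \left(-455\right)} = 19264 + \frac{19}{30} \left(- \frac{1}{455}\right) \left(-6 + 3185\right) = 19264 + \frac{19}{30} \left(- \frac{1}{455}\right) 3179 = 19264 - \frac{60401}{13650} = \frac{262893199}{13650}$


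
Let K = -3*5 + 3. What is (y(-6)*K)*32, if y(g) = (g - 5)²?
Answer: -46464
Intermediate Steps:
y(g) = (-5 + g)²
K = -12 (K = -15 + 3 = -12)
(y(-6)*K)*32 = ((-5 - 6)²*(-12))*32 = ((-11)²*(-12))*32 = (121*(-12))*32 = -1452*32 = -46464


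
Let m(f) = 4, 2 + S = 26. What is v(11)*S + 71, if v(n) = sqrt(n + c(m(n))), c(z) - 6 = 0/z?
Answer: 71 + 24*sqrt(17) ≈ 169.95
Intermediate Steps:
S = 24 (S = -2 + 26 = 24)
c(z) = 6 (c(z) = 6 + 0/z = 6 + 0 = 6)
v(n) = sqrt(6 + n) (v(n) = sqrt(n + 6) = sqrt(6 + n))
v(11)*S + 71 = sqrt(6 + 11)*24 + 71 = sqrt(17)*24 + 71 = 24*sqrt(17) + 71 = 71 + 24*sqrt(17)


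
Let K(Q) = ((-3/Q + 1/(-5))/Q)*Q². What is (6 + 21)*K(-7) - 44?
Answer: -436/5 ≈ -87.200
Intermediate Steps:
K(Q) = Q*(-⅕ - 3/Q) (K(Q) = ((-3/Q + 1*(-⅕))/Q)*Q² = ((-3/Q - ⅕)/Q)*Q² = ((-⅕ - 3/Q)/Q)*Q² = Q*(-⅕ - 3/Q))
(6 + 21)*K(-7) - 44 = (6 + 21)*(-3 - ⅕*(-7)) - 44 = 27*(-3 + 7/5) - 44 = 27*(-8/5) - 44 = -216/5 - 44 = -436/5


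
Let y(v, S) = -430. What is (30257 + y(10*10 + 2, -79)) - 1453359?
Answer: -1423532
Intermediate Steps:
(30257 + y(10*10 + 2, -79)) - 1453359 = (30257 - 430) - 1453359 = 29827 - 1453359 = -1423532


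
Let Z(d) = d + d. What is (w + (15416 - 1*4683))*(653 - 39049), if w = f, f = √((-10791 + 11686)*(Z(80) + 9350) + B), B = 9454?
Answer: -412104268 - 537544*√43474 ≈ -5.2418e+8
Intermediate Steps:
Z(d) = 2*d
f = 14*√43474 (f = √((-10791 + 11686)*(2*80 + 9350) + 9454) = √(895*(160 + 9350) + 9454) = √(895*9510 + 9454) = √(8511450 + 9454) = √8520904 = 14*√43474 ≈ 2919.1)
w = 14*√43474 ≈ 2919.1
(w + (15416 - 1*4683))*(653 - 39049) = (14*√43474 + (15416 - 1*4683))*(653 - 39049) = (14*√43474 + (15416 - 4683))*(-38396) = (14*√43474 + 10733)*(-38396) = (10733 + 14*√43474)*(-38396) = -412104268 - 537544*√43474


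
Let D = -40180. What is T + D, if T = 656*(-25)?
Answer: -56580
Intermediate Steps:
T = -16400
T + D = -16400 - 40180 = -56580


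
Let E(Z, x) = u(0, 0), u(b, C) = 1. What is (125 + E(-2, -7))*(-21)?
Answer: -2646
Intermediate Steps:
E(Z, x) = 1
(125 + E(-2, -7))*(-21) = (125 + 1)*(-21) = 126*(-21) = -2646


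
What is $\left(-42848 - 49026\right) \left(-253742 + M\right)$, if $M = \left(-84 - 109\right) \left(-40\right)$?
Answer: $22603025228$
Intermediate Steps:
$M = 7720$ ($M = \left(-193\right) \left(-40\right) = 7720$)
$\left(-42848 - 49026\right) \left(-253742 + M\right) = \left(-42848 - 49026\right) \left(-253742 + 7720\right) = \left(-91874\right) \left(-246022\right) = 22603025228$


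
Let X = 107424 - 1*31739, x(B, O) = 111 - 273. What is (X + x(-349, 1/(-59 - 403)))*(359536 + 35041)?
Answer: 29799638771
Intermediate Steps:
x(B, O) = -162
X = 75685 (X = 107424 - 31739 = 75685)
(X + x(-349, 1/(-59 - 403)))*(359536 + 35041) = (75685 - 162)*(359536 + 35041) = 75523*394577 = 29799638771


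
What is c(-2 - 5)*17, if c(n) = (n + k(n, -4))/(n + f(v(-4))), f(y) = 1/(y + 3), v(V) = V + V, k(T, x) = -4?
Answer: 935/36 ≈ 25.972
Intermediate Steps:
v(V) = 2*V
f(y) = 1/(3 + y)
c(n) = (-4 + n)/(-1/5 + n) (c(n) = (n - 4)/(n + 1/(3 + 2*(-4))) = (-4 + n)/(n + 1/(3 - 8)) = (-4 + n)/(n + 1/(-5)) = (-4 + n)/(n - 1/5) = (-4 + n)/(-1/5 + n))
c(-2 - 5)*17 = (5*(-4 + (-2 - 5))/(-1 + 5*(-2 - 5)))*17 = (5*(-4 - 7)/(-1 + 5*(-7)))*17 = (5*(-11)/(-1 - 35))*17 = (5*(-11)/(-36))*17 = (5*(-1/36)*(-11))*17 = (55/36)*17 = 935/36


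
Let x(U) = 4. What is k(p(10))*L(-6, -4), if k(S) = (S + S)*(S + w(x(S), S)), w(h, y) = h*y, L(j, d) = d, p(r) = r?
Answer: -4000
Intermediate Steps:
k(S) = 10*S² (k(S) = (S + S)*(S + 4*S) = (2*S)*(5*S) = 10*S²)
k(p(10))*L(-6, -4) = (10*10²)*(-4) = (10*100)*(-4) = 1000*(-4) = -4000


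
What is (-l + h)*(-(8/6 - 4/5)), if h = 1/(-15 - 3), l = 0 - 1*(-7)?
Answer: 508/135 ≈ 3.7630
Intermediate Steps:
l = 7 (l = 0 + 7 = 7)
h = -1/18 (h = 1/(-18) = -1/18 ≈ -0.055556)
(-l + h)*(-(8/6 - 4/5)) = (-1*7 - 1/18)*(-(8/6 - 4/5)) = (-7 - 1/18)*(-(8*(1/6) - 4*1/5)) = -(-127)*(4/3 - 4/5)/18 = -(-127)*8/(18*15) = -127/18*(-8/15) = 508/135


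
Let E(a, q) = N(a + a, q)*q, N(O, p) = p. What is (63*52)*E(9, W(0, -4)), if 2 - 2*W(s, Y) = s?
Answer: 3276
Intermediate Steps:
W(s, Y) = 1 - s/2
E(a, q) = q² (E(a, q) = q*q = q²)
(63*52)*E(9, W(0, -4)) = (63*52)*(1 - ½*0)² = 3276*(1 + 0)² = 3276*1² = 3276*1 = 3276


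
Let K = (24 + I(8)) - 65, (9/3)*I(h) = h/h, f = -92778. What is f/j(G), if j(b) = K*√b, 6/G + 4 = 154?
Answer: 695835/61 ≈ 11407.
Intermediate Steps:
I(h) = ⅓ (I(h) = (h/h)/3 = (⅓)*1 = ⅓)
G = 1/25 (G = 6/(-4 + 154) = 6/150 = 6*(1/150) = 1/25 ≈ 0.040000)
K = -122/3 (K = (24 + ⅓) - 65 = 73/3 - 65 = -122/3 ≈ -40.667)
j(b) = -122*√b/3
f/j(G) = -92778/((-122*√(1/25)/3)) = -92778/((-122/3*⅕)) = -92778/(-122/15) = -92778*(-15/122) = 695835/61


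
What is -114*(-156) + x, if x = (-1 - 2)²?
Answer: 17793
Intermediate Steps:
x = 9 (x = (-3)² = 9)
-114*(-156) + x = -114*(-156) + 9 = 17784 + 9 = 17793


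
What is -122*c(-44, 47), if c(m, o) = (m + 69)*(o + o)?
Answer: -286700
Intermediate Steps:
c(m, o) = 2*o*(69 + m) (c(m, o) = (69 + m)*(2*o) = 2*o*(69 + m))
-122*c(-44, 47) = -244*47*(69 - 44) = -244*47*25 = -122*2350 = -286700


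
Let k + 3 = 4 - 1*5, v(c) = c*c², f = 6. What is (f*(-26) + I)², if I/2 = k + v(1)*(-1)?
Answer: 27556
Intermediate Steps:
v(c) = c³
k = -4 (k = -3 + (4 - 1*5) = -3 + (4 - 5) = -3 - 1 = -4)
I = -10 (I = 2*(-4 + 1³*(-1)) = 2*(-4 + 1*(-1)) = 2*(-4 - 1) = 2*(-5) = -10)
(f*(-26) + I)² = (6*(-26) - 10)² = (-156 - 10)² = (-166)² = 27556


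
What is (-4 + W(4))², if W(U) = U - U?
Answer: 16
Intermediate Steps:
W(U) = 0
(-4 + W(4))² = (-4 + 0)² = (-4)² = 16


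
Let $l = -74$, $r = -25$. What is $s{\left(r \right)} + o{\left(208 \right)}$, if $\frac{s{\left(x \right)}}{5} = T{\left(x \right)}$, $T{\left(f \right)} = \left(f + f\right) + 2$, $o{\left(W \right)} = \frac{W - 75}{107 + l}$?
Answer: $- \frac{7787}{33} \approx -235.97$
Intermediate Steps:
$o{\left(W \right)} = - \frac{25}{11} + \frac{W}{33}$ ($o{\left(W \right)} = \frac{W - 75}{107 - 74} = \frac{-75 + W}{33} = \left(-75 + W\right) \frac{1}{33} = - \frac{25}{11} + \frac{W}{33}$)
$T{\left(f \right)} = 2 + 2 f$ ($T{\left(f \right)} = 2 f + 2 = 2 + 2 f$)
$s{\left(x \right)} = 10 + 10 x$ ($s{\left(x \right)} = 5 \left(2 + 2 x\right) = 10 + 10 x$)
$s{\left(r \right)} + o{\left(208 \right)} = \left(10 + 10 \left(-25\right)\right) + \left(- \frac{25}{11} + \frac{1}{33} \cdot 208\right) = \left(10 - 250\right) + \left(- \frac{25}{11} + \frac{208}{33}\right) = -240 + \frac{133}{33} = - \frac{7787}{33}$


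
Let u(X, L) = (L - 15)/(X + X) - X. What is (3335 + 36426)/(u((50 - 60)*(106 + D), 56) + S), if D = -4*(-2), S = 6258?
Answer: 90655080/16867399 ≈ 5.3746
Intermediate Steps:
D = 8
u(X, L) = -X + (-15 + L)/(2*X) (u(X, L) = (-15 + L)/((2*X)) - X = (-15 + L)*(1/(2*X)) - X = (-15 + L)/(2*X) - X = -X + (-15 + L)/(2*X))
(3335 + 36426)/(u((50 - 60)*(106 + D), 56) + S) = (3335 + 36426)/((-15 + 56 - 2*(50 - 60)**2*(106 + 8)**2)/(2*(((50 - 60)*(106 + 8)))) + 6258) = 39761/((-15 + 56 - 2*(-10*114)**2)/(2*((-10*114))) + 6258) = 39761/((1/2)*(-15 + 56 - 2*(-1140)**2)/(-1140) + 6258) = 39761/((1/2)*(-1/1140)*(-15 + 56 - 2*1299600) + 6258) = 39761/((1/2)*(-1/1140)*(-15 + 56 - 2599200) + 6258) = 39761/((1/2)*(-1/1140)*(-2599159) + 6258) = 39761/(2599159/2280 + 6258) = 39761/(16867399/2280) = 39761*(2280/16867399) = 90655080/16867399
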